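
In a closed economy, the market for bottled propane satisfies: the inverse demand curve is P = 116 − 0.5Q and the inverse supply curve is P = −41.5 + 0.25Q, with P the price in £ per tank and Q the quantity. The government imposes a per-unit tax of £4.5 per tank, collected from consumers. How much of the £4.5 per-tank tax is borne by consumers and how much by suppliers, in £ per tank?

Rewrite in direct form: Qd = 232 − 2P and Qs = 4P + 166.
Before the tax: set 232 − 2P = 4P + 166 → P* = £11, Q* = 210.
With the tax collected from consumers, demand (in seller-price terms) shifts: Qd = 232 − 2(P + 4.5).
New equilibrium: consumers pay £14, suppliers receive £9.5, Q = 204. (Wedge: Pb − Ps = 4.5.)
Burden on consumers: £3; on suppliers: £1.5. (They sum to £4.5.)
The less price-elastic side of the market bears the larger share of a per-unit tax.

Consumers bear £3 per tank; suppliers bear £1.5 per tank.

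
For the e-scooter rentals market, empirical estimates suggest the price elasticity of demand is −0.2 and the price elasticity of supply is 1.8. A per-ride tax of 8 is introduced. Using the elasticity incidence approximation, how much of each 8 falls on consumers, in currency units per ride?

Consumers bear ≈ 7.2 per ride.

Incidence ratio: consumers' share ≈ εs / (εs + |εd|) = 1.8 / (1.8 + 0.2) = 0.9.
So consumers bear ≈ 0.9 × 8 = 7.2; sellers bear 0.8.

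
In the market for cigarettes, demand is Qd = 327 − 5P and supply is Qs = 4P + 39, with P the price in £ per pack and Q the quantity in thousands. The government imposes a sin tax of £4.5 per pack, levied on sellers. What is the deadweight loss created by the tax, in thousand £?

Before the tax: set 327 − 5P = 4P + 39 → P* = £32, Q* = 167.
With the tax collected from sellers, supply shifts: Qs = 4(P − 4.5) + 39.
Solving gives Q = 157 with consumers paying £34 and sellers receiving £29.5 (the £4.5 wedge).
Quantity falls by |ΔQ| = |167 − 157| = 10.
DWL = ½ · t · |ΔQ| = ½ · 4.5 · 10 = £22.5.

Deadweight loss = £22.5 thousand.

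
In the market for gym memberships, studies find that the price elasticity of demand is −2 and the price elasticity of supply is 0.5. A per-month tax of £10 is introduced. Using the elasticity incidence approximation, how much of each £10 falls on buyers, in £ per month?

Incidence ratio: buyers' share ≈ εs / (εs + |εd|) = 0.5 / (0.5 + 2) = 0.2.
So buyers bear ≈ 0.2 × £10 = £2; sellers bear £8.

Buyers bear ≈ £2 per month.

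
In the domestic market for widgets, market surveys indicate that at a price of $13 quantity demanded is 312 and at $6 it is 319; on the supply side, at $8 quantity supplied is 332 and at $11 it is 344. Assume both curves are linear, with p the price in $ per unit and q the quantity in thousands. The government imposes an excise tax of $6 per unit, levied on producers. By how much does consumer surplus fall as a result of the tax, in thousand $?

Consumer surplus falls by $1524.48 thousand.

Demand slope: (319 − 312)/(6 − 13) = -1, so qd = 325 − p.
Supply slope: (344 − 332)/(11 − 8) = 4, so qs = 4p + 300.
Without the tax, 325 − p = 4p + 300 gives 5p = 25, so p* = $5 and q* = 320.
With the tax collected from producers, supply shifts: qs = 4(p − 6) + 300.
New equilibrium: consumers pay $9.8, producers receive $3.8, q = 315.2. (Wedge: pb − ps = 6.)
ΔCS is the trapezoid between Q = 315.2 and Q = 320 of height $4.8: ½ · (320 + 315.2) · 4.8 = $1524.48.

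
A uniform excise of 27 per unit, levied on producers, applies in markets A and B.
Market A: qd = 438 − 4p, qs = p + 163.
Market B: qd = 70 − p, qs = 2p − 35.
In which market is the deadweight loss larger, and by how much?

Market A: pre-tax p* = 55, q* = 218; post-tax q = 196.4; deadweight loss = 291.6.
Market B: pre-tax p* = 35, q* = 35; post-tax q = 17; deadweight loss = 243.
Difference: 291.6 vs 243 → market A is larger by 48.6.

Market A, by 48.6.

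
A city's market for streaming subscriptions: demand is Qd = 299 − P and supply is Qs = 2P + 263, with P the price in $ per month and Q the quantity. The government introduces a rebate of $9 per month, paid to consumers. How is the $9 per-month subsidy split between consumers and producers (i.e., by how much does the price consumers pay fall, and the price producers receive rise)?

Without the subsidy, 299 − P = 2P + 263 gives 3P = 36, so P* = $12 and Q* = 287.
With a per-unit subsidy paid to consumers, each effectively pays P − 9, so demand becomes Qd = 299 − (P − 9).
Solving gives Q = 293 with consumers paying $6 and producers receiving $15 (the $9 wedge).
Gain to consumers: $6; to producers: $3. (They sum to $9.)

Consumers gain $6 per month; producers gain $3 per month.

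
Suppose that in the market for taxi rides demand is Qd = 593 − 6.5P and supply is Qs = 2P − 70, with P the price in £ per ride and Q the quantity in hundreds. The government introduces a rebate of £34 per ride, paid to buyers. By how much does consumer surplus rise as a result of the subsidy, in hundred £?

Consumer surplus rises by £896 hundred.

Before the subsidy: set 593 − 6.5P = 2P − 70 → P* = £78, Q* = 86.
With a per-unit subsidy paid to buyers, each effectively pays P − 34, so demand becomes Qd = 593 − 6.5(P − 34).
Solving gives Q = 138 with buyers paying £70 and suppliers receiving £104 (the £34 wedge).
ΔCS is the trapezoid between Q = 138 and Q = 86 of height £8: ½ · (86 + 138) · 8 = £896.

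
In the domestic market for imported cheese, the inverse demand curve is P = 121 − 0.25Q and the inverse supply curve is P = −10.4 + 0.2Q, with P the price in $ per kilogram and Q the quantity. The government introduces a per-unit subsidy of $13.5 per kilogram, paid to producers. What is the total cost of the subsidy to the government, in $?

Government outlay = $4347.

Rewrite in direct form: Qd = 484 − 4P and Qs = 5P + 52.
Without the subsidy, 484 − 4P = 5P + 52 gives 9P = 432, so P* = $48 and Q* = 292.
With a per-unit subsidy paid to producers, each receives P + 13.5 per unit sold, so supply becomes Qs = 5(P + 13.5) + 52.
New equilibrium: buyers pay $40.5, producers receive $54, Q = 322. (Wedge: Pb − Ps = −13.5.)
Outlay = t · Q = 13.5 · 322 = $4347.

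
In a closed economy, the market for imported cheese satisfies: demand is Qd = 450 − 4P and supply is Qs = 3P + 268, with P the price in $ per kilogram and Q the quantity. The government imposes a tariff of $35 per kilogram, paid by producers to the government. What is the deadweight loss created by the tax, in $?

Deadweight loss = $1050.

Without the tax, 450 − 4P = 3P + 268 gives 7P = 182, so P* = $26 and Q* = 346.
With the tax collected from producers, supply shifts: Qs = 3(P − 35) + 268.
New equilibrium: consumers pay $41, producers receive $6, Q = 286. (Wedge: Pb − Ps = 35.)
Quantity falls by |ΔQ| = |346 − 286| = 60.
DWL = ½ · t · |ΔQ| = ½ · 35 · 60 = $1050.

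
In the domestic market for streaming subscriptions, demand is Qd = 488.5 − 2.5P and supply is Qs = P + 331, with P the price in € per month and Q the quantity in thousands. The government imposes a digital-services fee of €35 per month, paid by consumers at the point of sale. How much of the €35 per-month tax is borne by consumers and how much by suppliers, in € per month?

Consumers bear €10 per month; suppliers bear €25 per month.

Without the tax, 488.5 − 2.5P = P + 331 gives 3.5P = 157.5, so P* = €45 and Q* = 376.
With the tax collected from consumers, demand (in seller-price terms) shifts: Qd = 488.5 − 2.5(P + 35).
New equilibrium: consumers pay €55, suppliers receive €20, Q = 351. (Wedge: Pb − Ps = 35.)
Burden on consumers: €10; on suppliers: €25. (They sum to €35.)
The less price-elastic side of the market bears the larger share of a per-unit tax.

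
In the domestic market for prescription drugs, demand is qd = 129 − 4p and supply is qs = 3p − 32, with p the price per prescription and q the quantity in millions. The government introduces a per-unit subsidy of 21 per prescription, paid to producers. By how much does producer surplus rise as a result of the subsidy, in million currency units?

Producer surplus rises by 660 million.

Without the subsidy, 129 − 4p = 3p − 32 gives 7p = 161, so p* = 23 and q* = 37.
With a per-unit subsidy paid to producers, each receives p + 21 per unit sold, so supply becomes qs = 3(p + 21) − 32.
Solving gives q = 73 with consumers paying 14 and producers receiving 35 (the 21 wedge).
ΔPS is the trapezoid between Q = 73 and Q = 37 of height 12: ½ · (37 + 73) · 12 = 660.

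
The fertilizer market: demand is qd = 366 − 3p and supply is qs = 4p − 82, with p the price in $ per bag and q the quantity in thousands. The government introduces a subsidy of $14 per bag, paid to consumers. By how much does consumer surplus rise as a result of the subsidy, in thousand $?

Before the subsidy: set 366 − 3p = 4p − 82 → p* = $64, q* = 174.
With a per-unit subsidy paid to consumers, each effectively pays p − 14, so demand becomes qd = 366 − 3(p − 14).
Solving gives q = 198 with consumers paying $56 and producers receiving $70 (the $14 wedge).
ΔCS is the trapezoid between Q = 198 and Q = 174 of height $8: ½ · (174 + 198) · 8 = $1488.

Consumer surplus rises by $1488 thousand.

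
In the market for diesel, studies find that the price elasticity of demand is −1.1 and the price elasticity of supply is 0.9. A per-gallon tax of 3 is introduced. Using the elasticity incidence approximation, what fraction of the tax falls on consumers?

Incidence ratio: consumers' share ≈ εs / (εs + |εd|) = 0.9 / (0.9 + 1.1) = 0.45.
Supply is the less elastic side, so consumers bear the smaller share.

Consumers' share ≈ 0.45.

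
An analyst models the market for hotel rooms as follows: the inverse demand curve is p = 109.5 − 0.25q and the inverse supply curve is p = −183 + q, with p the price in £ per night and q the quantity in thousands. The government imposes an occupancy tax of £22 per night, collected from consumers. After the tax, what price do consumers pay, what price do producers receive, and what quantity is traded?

Consumers pay £55.4; producers receive £33.4; quantity = 216.4.

Rewrite in direct form: qd = 438 − 4p and qs = p + 183.
Before the tax: set 438 − 4p = p + 183 → p* = £51, q* = 234.
With the tax collected from consumers, demand (in seller-price terms) shifts: qd = 438 − 4(p + 22).
New equilibrium: consumers pay £55.4, producers receive £33.4, q = 216.4. (Wedge: pb − ps = 22.)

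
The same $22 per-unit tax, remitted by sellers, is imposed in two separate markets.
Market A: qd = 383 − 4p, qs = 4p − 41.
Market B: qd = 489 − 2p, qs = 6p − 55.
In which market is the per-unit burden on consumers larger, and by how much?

Market A: pre-tax p* = $53, q* = 171; post-tax q = 127; per-unit burden on consumers = $11.
Market B: pre-tax p* = $68, q* = 353; post-tax q = 320; per-unit burden on consumers = $16.5.
Difference: $11 vs $16.5 → market B is larger by $5.5.

Market B, by $5.5.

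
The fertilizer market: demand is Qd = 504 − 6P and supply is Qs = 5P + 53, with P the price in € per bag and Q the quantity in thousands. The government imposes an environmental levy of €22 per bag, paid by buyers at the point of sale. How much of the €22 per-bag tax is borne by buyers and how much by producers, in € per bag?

Buyers bear €10 per bag; producers bear €12 per bag.

Without the tax, 504 − 6P = 5P + 53 gives 11P = 451, so P* = €41 and Q* = 258.
With the tax collected from buyers, demand (in seller-price terms) shifts: Qd = 504 − 6(P + 22).
Solving gives Q = 198 with buyers paying €51 and producers receiving €29 (the €22 wedge).
Burden on buyers: €10; on producers: €12. (They sum to €22.)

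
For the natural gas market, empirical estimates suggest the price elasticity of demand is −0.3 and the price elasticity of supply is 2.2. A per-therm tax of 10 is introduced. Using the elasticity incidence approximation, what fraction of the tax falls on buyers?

Incidence ratio: buyers' share ≈ εs / (εs + |εd|) = 2.2 / (2.2 + 0.3) = 0.88.
Supply is the more elastic side, so buyers bear the larger share.

Buyers' share ≈ 0.88.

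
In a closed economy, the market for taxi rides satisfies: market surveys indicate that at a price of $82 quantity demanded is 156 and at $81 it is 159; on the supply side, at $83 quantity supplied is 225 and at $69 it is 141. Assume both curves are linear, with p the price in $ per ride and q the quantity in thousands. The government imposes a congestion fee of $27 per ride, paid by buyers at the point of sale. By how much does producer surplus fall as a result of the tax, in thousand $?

Demand slope: (159 − 156)/(81 − 82) = -3, so qd = 402 − 3p.
Supply slope: (141 − 225)/(69 − 83) = 6, so qs = 6p − 273.
Before the tax: set 402 − 3p = 6p − 273 → p* = $75, q* = 177.
With the tax collected from buyers, demand (in seller-price terms) shifts: qd = 402 − 3(p + 27).
Solving gives q = 123 with buyers paying $93 and sellers receiving $66 (the $27 wedge).
ΔPS is the trapezoid between Q = 123 and Q = 177 of height $9: ½ · (177 + 123) · 9 = $1350.

Producer surplus falls by $1350 thousand.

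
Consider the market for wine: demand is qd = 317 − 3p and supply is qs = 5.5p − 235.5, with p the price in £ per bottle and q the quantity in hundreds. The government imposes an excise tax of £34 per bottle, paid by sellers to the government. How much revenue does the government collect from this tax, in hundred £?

Tax revenue = £1904 hundred.

Without the tax, 317 − 3p = 5.5p − 235.5 gives 8.5p = 552.5, so p* = £65 and q* = 122.
With the tax collected from sellers, supply shifts: qs = 5.5(p − 34) − 235.5.
Solving gives q = 56 with consumers paying £87 and sellers receiving £53 (the £34 wedge).
Revenue = t · Q = 34 · 56 = £1904.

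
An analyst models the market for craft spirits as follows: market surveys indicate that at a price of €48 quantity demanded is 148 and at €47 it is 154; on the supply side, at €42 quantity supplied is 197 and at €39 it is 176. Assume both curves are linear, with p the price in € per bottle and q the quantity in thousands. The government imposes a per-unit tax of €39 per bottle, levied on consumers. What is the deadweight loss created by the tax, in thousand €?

Deadweight loss = €2457 thousand.

Demand slope: (154 − 148)/(47 − 48) = -6, so qd = 436 − 6p.
Supply slope: (176 − 197)/(39 − 42) = 7, so qs = 7p − 97.
Without the tax, 436 − 6p = 7p − 97 gives 13p = 533, so p* = €41 and q* = 190.
With the tax collected from consumers, demand (in seller-price terms) shifts: qd = 436 − 6(p + 39).
Solving gives q = 64 with consumers paying €62 and producers receiving €23 (the €39 wedge).
Quantity falls by |ΔQ| = |190 − 64| = 126.
DWL = ½ · t · |ΔQ| = ½ · 39 · 126 = €2457.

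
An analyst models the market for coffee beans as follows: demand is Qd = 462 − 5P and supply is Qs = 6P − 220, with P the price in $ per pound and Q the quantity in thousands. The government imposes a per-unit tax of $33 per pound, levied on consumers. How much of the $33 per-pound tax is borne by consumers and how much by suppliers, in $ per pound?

Before the tax: set 462 − 5P = 6P − 220 → P* = $62, Q* = 152.
With the tax collected from consumers, demand (in seller-price terms) shifts: Qd = 462 − 5(P + 33).
New equilibrium: consumers pay $80, suppliers receive $47, Q = 62. (Wedge: Pb − Ps = 33.)
Burden on consumers: $18; on suppliers: $15. (They sum to $33.)

Consumers bear $18 per pound; suppliers bear $15 per pound.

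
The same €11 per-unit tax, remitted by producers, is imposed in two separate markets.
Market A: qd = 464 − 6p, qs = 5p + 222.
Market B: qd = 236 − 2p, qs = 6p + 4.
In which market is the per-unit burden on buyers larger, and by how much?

Market A: pre-tax p* = €22, q* = 332; post-tax q = 302; per-unit burden on buyers = €5.
Market B: pre-tax p* = €29, q* = 178; post-tax q = 161.5; per-unit burden on buyers = €8.25.
Difference: €5 vs €8.25 → market B is larger by €3.25.

Market B, by €3.25.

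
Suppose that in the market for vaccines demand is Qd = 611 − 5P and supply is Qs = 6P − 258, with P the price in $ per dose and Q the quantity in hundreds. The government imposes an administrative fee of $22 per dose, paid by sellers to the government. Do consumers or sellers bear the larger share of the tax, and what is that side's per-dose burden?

Before the tax: set 611 − 5P = 6P − 258 → P* = $79, Q* = 216.
With the tax collected from sellers, supply shifts: Qs = 6(P − 22) − 258.
New equilibrium: consumers pay $91, sellers receive $69, Q = 156. (Wedge: Pb − Ps = 22.)
Per-dose burden: consumers $12, sellers $10.
Consumers take the larger share because demand is less price-elastic here (demand slope 5 vs supply slope 6).
The less price-elastic side of the market bears the larger share of a per-unit tax.

Consumers bear the larger share: $12 per dose.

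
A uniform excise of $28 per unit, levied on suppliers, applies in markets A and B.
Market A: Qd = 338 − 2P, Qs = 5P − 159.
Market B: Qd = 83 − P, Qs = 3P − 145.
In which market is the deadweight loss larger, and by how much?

Market A, by $266.

Market A: pre-tax P* = $71, Q* = 196; post-tax Q = 156; deadweight loss = $560.
Market B: pre-tax P* = $57, Q* = 26; post-tax Q = 5; deadweight loss = $294.
Difference: $560 vs $294 → market A is larger by $266.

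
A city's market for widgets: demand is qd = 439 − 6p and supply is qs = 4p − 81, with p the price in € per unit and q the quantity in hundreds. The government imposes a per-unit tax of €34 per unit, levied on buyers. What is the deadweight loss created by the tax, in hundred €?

Deadweight loss = €1387.2 hundred.

Without the tax, 439 − 6p = 4p − 81 gives 10p = 520, so p* = €52 and q* = 127.
With the tax collected from buyers, demand (in seller-price terms) shifts: qd = 439 − 6(p + 34).
New equilibrium: buyers pay €65.6, producers receive €31.6, q = 45.4. (Wedge: pb − ps = 34.)
Quantity falls by |ΔQ| = |127 − 45.4| = 81.6.
DWL = ½ · t · |ΔQ| = ½ · 34 · 81.6 = €1387.2.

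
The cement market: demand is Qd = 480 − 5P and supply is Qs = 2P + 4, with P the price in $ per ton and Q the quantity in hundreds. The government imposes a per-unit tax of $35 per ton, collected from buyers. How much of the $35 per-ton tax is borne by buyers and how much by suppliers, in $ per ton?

Before the tax: set 480 − 5P = 2P + 4 → P* = $68, Q* = 140.
With the tax collected from buyers, demand (in seller-price terms) shifts: Qd = 480 − 5(P + 35).
New equilibrium: buyers pay $78, suppliers receive $43, Q = 90. (Wedge: Pb − Ps = 35.)
Burden on buyers: $10; on suppliers: $25. (They sum to $35.)
The less price-elastic side of the market bears the larger share of a per-unit tax.

Buyers bear $10 per ton; suppliers bear $25 per ton.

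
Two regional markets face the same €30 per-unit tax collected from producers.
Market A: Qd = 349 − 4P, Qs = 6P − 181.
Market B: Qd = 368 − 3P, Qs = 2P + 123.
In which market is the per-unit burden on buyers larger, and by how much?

Market A: pre-tax P* = €53, Q* = 137; post-tax Q = 65; per-unit burden on buyers = €18.
Market B: pre-tax P* = €49, Q* = 221; post-tax Q = 185; per-unit burden on buyers = €12.
Difference: €18 vs €12 → market A is larger by €6.

Market A, by €6.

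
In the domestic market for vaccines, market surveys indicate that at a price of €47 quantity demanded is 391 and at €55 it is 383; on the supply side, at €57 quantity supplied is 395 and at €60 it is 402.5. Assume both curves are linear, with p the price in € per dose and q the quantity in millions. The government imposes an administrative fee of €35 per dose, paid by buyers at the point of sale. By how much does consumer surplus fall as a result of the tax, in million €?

Demand slope: (383 − 391)/(55 − 47) = -1, so qd = 438 − p.
Supply slope: (402.5 − 395)/(60 − 57) = 2.5, so qs = 2.5p + 252.5.
Without the tax, 438 − p = 2.5p + 252.5 gives 3.5p = 185.5, so p* = €53 and q* = 385.
With the tax collected from buyers, demand (in seller-price terms) shifts: qd = 438 − (p + 35).
Solving gives q = 360 with buyers paying €78 and producers receiving €43 (the €35 wedge).
ΔCS is the trapezoid between Q = 360 and Q = 385 of height €25: ½ · (385 + 360) · 25 = €9312.5.

Consumer surplus falls by €9312.5 million.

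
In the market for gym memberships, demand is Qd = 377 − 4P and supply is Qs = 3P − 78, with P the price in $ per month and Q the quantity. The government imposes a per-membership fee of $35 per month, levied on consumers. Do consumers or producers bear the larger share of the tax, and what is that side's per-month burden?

Before the tax: set 377 − 4P = 3P − 78 → P* = $65, Q* = 117.
With the tax collected from consumers, demand (in seller-price terms) shifts: Qd = 377 − 4(P + 35).
New equilibrium: consumers pay $80, producers receive $45, Q = 57. (Wedge: Pb − Ps = 35.)
Per-month burden: consumers $15, producers $20.
Producers take the larger share because supply is less price-elastic here (demand slope 4 vs supply slope 3).

Producers bear the larger share: $20 per month.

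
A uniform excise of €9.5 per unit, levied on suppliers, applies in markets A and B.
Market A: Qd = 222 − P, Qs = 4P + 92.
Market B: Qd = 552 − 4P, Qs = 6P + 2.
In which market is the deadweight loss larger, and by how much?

Market B, by €72.2.

Market A: pre-tax P* = €26, Q* = 196; post-tax Q = 188.4; deadweight loss = €36.1.
Market B: pre-tax P* = €55, Q* = 332; post-tax Q = 309.2; deadweight loss = €108.3.
Difference: €36.1 vs €108.3 → market B is larger by €72.2.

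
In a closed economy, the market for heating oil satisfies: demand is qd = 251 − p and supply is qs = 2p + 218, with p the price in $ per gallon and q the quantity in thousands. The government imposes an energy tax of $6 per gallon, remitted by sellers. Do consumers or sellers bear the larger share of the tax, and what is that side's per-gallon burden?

Consumers bear the larger share: $4 per gallon.

Before the tax: set 251 − p = 2p + 218 → p* = $11, q* = 240.
With the tax collected from sellers, supply shifts: qs = 2(p − 6) + 218.
Solving gives q = 236 with consumers paying $15 and sellers receiving $9 (the $6 wedge).
Per-gallon burden: consumers $4, sellers $2.
Consumers take the larger share because demand is less price-elastic here (demand slope 1 vs supply slope 2).
The less price-elastic side of the market bears the larger share of a per-unit tax.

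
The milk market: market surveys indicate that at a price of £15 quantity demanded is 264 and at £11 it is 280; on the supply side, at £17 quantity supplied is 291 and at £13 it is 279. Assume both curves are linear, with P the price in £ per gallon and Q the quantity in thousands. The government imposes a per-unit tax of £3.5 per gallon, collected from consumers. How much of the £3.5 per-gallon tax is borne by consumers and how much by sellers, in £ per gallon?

Demand slope: (280 − 264)/(11 − 15) = -4, so Qd = 324 − 4P.
Supply slope: (279 − 291)/(13 − 17) = 3, so Qs = 3P + 240.
Without the tax, 324 − 4P = 3P + 240 gives 7P = 84, so P* = £12 and Q* = 276.
With the tax collected from consumers, demand (in seller-price terms) shifts: Qd = 324 − 4(P + 3.5).
Solving gives Q = 270 with consumers paying £13.5 and sellers receiving £10 (the £3.5 wedge).
Burden on consumers: £1.5; on sellers: £2. (They sum to £3.5.)
The less price-elastic side of the market bears the larger share of a per-unit tax.

Consumers bear £1.5 per gallon; sellers bear £2 per gallon.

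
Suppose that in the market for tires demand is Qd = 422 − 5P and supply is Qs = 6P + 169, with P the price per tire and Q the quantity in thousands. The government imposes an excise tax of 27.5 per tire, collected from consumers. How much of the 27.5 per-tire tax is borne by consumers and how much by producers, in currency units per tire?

Before the tax: set 422 − 5P = 6P + 169 → P* = 23, Q* = 307.
With the tax collected from consumers, demand (in seller-price terms) shifts: Qd = 422 − 5(P + 27.5).
New equilibrium: consumers pay 38, producers receive 10.5, Q = 232. (Wedge: Pb − Ps = 27.5.)
Burden on consumers: 15; on producers: 12.5. (They sum to 27.5.)

Consumers bear 15 per tire; producers bear 12.5 per tire.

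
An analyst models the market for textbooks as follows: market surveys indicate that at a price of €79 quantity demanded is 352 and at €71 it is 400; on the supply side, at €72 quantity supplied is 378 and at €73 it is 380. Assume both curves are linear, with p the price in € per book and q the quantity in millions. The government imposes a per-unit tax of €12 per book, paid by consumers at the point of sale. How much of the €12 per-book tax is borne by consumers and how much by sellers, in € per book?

Consumers bear €3 per book; sellers bear €9 per book.

Demand slope: (400 − 352)/(71 − 79) = -6, so qd = 826 − 6p.
Supply slope: (380 − 378)/(73 − 72) = 2, so qs = 2p + 234.
Without the tax, 826 − 6p = 2p + 234 gives 8p = 592, so p* = €74 and q* = 382.
With the tax collected from consumers, demand (in seller-price terms) shifts: qd = 826 − 6(p + 12).
Solving gives q = 364 with consumers paying €77 and sellers receiving €65 (the €12 wedge).
Burden on consumers: €3; on sellers: €9. (They sum to €12.)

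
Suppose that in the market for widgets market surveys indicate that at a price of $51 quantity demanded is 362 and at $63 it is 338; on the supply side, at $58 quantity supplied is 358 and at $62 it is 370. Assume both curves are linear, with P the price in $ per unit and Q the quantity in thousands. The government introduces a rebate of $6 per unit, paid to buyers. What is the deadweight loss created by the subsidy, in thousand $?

Demand slope: (338 − 362)/(63 − 51) = -2, so Qd = 464 − 2P.
Supply slope: (370 − 358)/(62 − 58) = 3, so Qs = 3P + 184.
Without the subsidy, 464 − 2P = 3P + 184 gives 5P = 280, so P* = $56 and Q* = 352.
With a per-unit subsidy paid to buyers, each effectively pays P − 6, so demand becomes Qd = 464 − 2(P − 6).
Solving gives Q = 359.2 with buyers paying $52.4 and producers receiving $58.4 (the $6 wedge).
Quantity rises by |ΔQ| = |352 − 359.2| = 7.2.
DWL = ½ · t · |ΔQ| = ½ · 6 · 7.2 = $21.6.

Deadweight loss = $21.6 thousand.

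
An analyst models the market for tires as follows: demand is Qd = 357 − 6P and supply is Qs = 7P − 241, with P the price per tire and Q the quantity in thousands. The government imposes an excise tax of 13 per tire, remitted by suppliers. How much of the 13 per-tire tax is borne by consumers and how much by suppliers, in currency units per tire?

Without the tax, 357 − 6P = 7P − 241 gives 13P = 598, so P* = 46 and Q* = 81.
With the tax collected from suppliers, supply shifts: Qs = 7(P − 13) − 241.
New equilibrium: consumers pay 53, suppliers receive 40, Q = 39. (Wedge: Pb − Ps = 13.)
Burden on consumers: 7; on suppliers: 6. (They sum to 13.)

Consumers bear 7 per tire; suppliers bear 6 per tire.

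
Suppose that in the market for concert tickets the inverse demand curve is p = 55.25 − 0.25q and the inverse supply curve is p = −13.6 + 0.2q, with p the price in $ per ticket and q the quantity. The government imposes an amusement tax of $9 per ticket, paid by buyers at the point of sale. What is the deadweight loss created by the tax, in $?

Deadweight loss = $90.

Inverting to q(p) form: qd = 221 − 4p; qs = 5p + 68.
Without the tax, 221 − 4p = 5p + 68 gives 9p = 153, so p* = $17 and q* = 153.
With the tax collected from buyers, demand (in seller-price terms) shifts: qd = 221 − 4(p + 9).
New equilibrium: buyers pay $22, producers receive $13, q = 133. (Wedge: pb − ps = 9.)
Quantity falls by |ΔQ| = |153 − 133| = 20.
DWL = ½ · t · |ΔQ| = ½ · 9 · 20 = $90.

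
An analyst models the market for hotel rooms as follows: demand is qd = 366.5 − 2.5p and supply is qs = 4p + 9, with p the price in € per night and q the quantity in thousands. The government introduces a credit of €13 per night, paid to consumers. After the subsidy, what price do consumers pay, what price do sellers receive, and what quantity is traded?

Before the subsidy: set 366.5 − 2.5p = 4p + 9 → p* = €55, q* = 229.
With a per-unit subsidy paid to consumers, each effectively pays p − 13, so demand becomes qd = 366.5 − 2.5(p − 13).
New equilibrium: consumers pay €47, sellers receive €60, q = 249. (Wedge: pb − ps = −13.)

Consumers pay €47; sellers receive €60; quantity = 249.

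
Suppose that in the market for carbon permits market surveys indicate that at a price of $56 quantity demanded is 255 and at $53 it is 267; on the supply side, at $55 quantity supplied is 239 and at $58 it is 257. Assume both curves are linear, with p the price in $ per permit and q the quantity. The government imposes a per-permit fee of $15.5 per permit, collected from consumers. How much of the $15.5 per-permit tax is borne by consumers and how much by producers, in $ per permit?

Demand slope: (267 − 255)/(53 − 56) = -4, so qd = 479 − 4p.
Supply slope: (257 − 239)/(58 − 55) = 6, so qs = 6p − 91.
Without the tax, 479 − 4p = 6p − 91 gives 10p = 570, so p* = $57 and q* = 251.
With the tax collected from consumers, demand (in seller-price terms) shifts: qd = 479 − 4(p + 15.5).
New equilibrium: consumers pay $66.3, producers receive $50.8, q = 213.8. (Wedge: pb − ps = 15.5.)
Burden on consumers: $9.3; on producers: $6.2. (They sum to $15.5.)
The less price-elastic side of the market bears the larger share of a per-unit tax.

Consumers bear $9.3 per permit; producers bear $6.2 per permit.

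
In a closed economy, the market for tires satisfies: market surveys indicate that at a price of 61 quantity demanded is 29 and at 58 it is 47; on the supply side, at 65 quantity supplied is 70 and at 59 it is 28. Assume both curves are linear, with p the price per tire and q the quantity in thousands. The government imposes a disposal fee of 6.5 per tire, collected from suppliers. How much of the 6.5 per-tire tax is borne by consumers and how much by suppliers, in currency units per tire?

Demand slope: (47 − 29)/(58 − 61) = -6, so qd = 395 − 6p.
Supply slope: (28 − 70)/(59 − 65) = 7, so qs = 7p − 385.
Without the tax, 395 − 6p = 7p − 385 gives 13p = 780, so p* = 60 and q* = 35.
With the tax collected from suppliers, supply shifts: qs = 7(p − 6.5) − 385.
Solving gives q = 14 with consumers paying 63.5 and suppliers receiving 57 (the 6.5 wedge).
Burden on consumers: 3.5; on suppliers: 3. (They sum to 6.5.)

Consumers bear 3.5 per tire; suppliers bear 3 per tire.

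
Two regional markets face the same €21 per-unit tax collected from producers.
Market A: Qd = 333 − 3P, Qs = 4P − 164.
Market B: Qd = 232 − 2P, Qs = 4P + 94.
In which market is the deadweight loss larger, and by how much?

Market A, by €84.

Market A: pre-tax P* = €71, Q* = 120; post-tax Q = 84; deadweight loss = €378.
Market B: pre-tax P* = €23, Q* = 186; post-tax Q = 158; deadweight loss = €294.
Difference: €378 vs €294 → market A is larger by €84.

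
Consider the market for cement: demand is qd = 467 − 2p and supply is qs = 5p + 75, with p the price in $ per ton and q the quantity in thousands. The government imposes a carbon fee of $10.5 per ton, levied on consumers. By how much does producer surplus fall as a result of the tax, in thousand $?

Producer surplus falls by $1042.5 thousand.

Without the tax, 467 − 2p = 5p + 75 gives 7p = 392, so p* = $56 and q* = 355.
With the tax collected from consumers, demand (in seller-price terms) shifts: qd = 467 − 2(p + 10.5).
Solving gives q = 340 with consumers paying $63.5 and suppliers receiving $53 (the $10.5 wedge).
ΔPS is the trapezoid between Q = 340 and Q = 355 of height $3: ½ · (355 + 340) · 3 = $1042.5.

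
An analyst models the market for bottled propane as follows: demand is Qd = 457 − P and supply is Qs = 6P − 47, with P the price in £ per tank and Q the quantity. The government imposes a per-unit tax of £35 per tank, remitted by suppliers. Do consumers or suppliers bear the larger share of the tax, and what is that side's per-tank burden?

Before the tax: set 457 − P = 6P − 47 → P* = £72, Q* = 385.
With the tax collected from suppliers, supply shifts: Qs = 6(P − 35) − 47.
Solving gives Q = 355 with consumers paying £102 and suppliers receiving £67 (the £35 wedge).
Per-tank burden: consumers £30, suppliers £5.
Consumers take the larger share because demand is less price-elastic here (demand slope 1 vs supply slope 6).
The less price-elastic side of the market bears the larger share of a per-unit tax.

Consumers bear the larger share: £30 per tank.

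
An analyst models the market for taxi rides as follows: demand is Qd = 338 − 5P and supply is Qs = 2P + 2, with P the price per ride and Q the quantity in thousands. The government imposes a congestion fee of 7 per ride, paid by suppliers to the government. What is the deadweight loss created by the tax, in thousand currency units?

Deadweight loss = 35 thousand.

Without the tax, 338 − 5P = 2P + 2 gives 7P = 336, so P* = 48 and Q* = 98.
With the tax collected from suppliers, supply shifts: Qs = 2(P − 7) + 2.
New equilibrium: buyers pay 50, suppliers receive 43, Q = 88. (Wedge: Pb − Ps = 7.)
Quantity falls by |ΔQ| = |98 − 88| = 10.
DWL = ½ · t · |ΔQ| = ½ · 7 · 10 = 35.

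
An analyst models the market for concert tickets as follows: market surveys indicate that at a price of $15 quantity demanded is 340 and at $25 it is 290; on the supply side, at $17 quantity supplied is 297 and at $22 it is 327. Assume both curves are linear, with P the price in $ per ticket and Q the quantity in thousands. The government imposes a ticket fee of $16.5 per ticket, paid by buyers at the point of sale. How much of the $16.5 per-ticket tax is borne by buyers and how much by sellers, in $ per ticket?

Demand slope: (290 − 340)/(25 − 15) = -5, so Qd = 415 − 5P.
Supply slope: (327 − 297)/(22 − 17) = 6, so Qs = 6P + 195.
Before the tax: set 415 − 5P = 6P + 195 → P* = $20, Q* = 315.
With the tax collected from buyers, demand (in seller-price terms) shifts: Qd = 415 − 5(P + 16.5).
New equilibrium: buyers pay $29, sellers receive $12.5, Q = 270. (Wedge: Pb − Ps = 16.5.)
Burden on buyers: $9; on sellers: $7.5. (They sum to $16.5.)
The less price-elastic side of the market bears the larger share of a per-unit tax.

Buyers bear $9 per ticket; sellers bear $7.5 per ticket.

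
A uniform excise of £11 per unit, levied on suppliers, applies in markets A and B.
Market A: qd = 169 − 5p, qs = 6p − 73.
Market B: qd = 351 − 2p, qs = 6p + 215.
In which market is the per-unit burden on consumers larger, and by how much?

Market B, by £2.25.

Market A: pre-tax p* = £22, q* = 59; post-tax q = 29; per-unit burden on consumers = £6.
Market B: pre-tax p* = £17, q* = 317; post-tax q = 300.5; per-unit burden on consumers = £8.25.
Difference: £6 vs £8.25 → market B is larger by £2.25.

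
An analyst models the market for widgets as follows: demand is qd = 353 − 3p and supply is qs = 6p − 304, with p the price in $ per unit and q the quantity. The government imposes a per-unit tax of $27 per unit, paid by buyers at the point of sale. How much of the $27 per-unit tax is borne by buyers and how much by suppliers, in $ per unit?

Buyers bear $18 per unit; suppliers bear $9 per unit.

Before the tax: set 353 − 3p = 6p − 304 → p* = $73, q* = 134.
With the tax collected from buyers, demand (in seller-price terms) shifts: qd = 353 − 3(p + 27).
Solving gives q = 80 with buyers paying $91 and suppliers receiving $64 (the $27 wedge).
Burden on buyers: $18; on suppliers: $9. (They sum to $27.)
The less price-elastic side of the market bears the larger share of a per-unit tax.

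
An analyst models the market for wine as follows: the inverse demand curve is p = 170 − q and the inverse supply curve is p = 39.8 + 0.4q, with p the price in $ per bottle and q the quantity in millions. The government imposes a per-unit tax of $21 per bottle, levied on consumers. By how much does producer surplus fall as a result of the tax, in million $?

Inverting to q(p) form: qd = 170 − p; qs = 2.5p − 99.5.
Without the tax, 170 − p = 2.5p − 99.5 gives 3.5p = 269.5, so p* = $77 and q* = 93.
With the tax collected from consumers, demand (in seller-price terms) shifts: qd = 170 − (p + 21).
Solving gives q = 78 with consumers paying $92 and producers receiving $71 (the $21 wedge).
ΔPS is the trapezoid between Q = 78 and Q = 93 of height $6: ½ · (93 + 78) · 6 = $513.

Producer surplus falls by $513 million.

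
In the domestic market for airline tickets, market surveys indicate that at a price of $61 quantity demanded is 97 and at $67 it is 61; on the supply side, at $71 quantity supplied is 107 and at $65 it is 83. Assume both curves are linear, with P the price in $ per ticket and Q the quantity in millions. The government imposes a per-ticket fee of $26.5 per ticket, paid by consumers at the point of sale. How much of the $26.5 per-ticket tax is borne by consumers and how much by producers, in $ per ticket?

Consumers bear $10.6 per ticket; producers bear $15.9 per ticket.

Demand slope: (61 − 97)/(67 − 61) = -6, so Qd = 463 − 6P.
Supply slope: (83 − 107)/(65 − 71) = 4, so Qs = 4P − 177.
Before the tax: set 463 − 6P = 4P − 177 → P* = $64, Q* = 79.
With the tax collected from consumers, demand (in seller-price terms) shifts: Qd = 463 − 6(P + 26.5).
Solving gives Q = 15.4 with consumers paying $74.6 and producers receiving $48.1 (the $26.5 wedge).
Burden on consumers: $10.6; on producers: $15.9. (They sum to $26.5.)
The less price-elastic side of the market bears the larger share of a per-unit tax.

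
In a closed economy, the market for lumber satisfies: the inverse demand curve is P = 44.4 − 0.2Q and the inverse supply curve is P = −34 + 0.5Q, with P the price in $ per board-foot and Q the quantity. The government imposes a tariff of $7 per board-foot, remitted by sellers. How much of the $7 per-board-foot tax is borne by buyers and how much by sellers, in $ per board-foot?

Rewrite in direct form: Qd = 222 − 5P and Qs = 2P + 68.
Without the tax, 222 − 5P = 2P + 68 gives 7P = 154, so P* = $22 and Q* = 112.
With the tax collected from sellers, supply shifts: Qs = 2(P − 7) + 68.
New equilibrium: buyers pay $24, sellers receive $17, Q = 102. (Wedge: Pb − Ps = 7.)
Burden on buyers: $2; on sellers: $5. (They sum to $7.)
The less price-elastic side of the market bears the larger share of a per-unit tax.

Buyers bear $2 per board-foot; sellers bear $5 per board-foot.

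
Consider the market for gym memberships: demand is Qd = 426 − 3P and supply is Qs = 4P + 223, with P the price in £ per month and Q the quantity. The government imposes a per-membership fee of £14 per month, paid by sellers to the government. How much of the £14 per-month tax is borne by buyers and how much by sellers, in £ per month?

Before the tax: set 426 − 3P = 4P + 223 → P* = £29, Q* = 339.
With the tax collected from sellers, supply shifts: Qs = 4(P − 14) + 223.
Solving gives Q = 315 with buyers paying £37 and sellers receiving £23 (the £14 wedge).
Burden on buyers: £8; on sellers: £6. (They sum to £14.)

Buyers bear £8 per month; sellers bear £6 per month.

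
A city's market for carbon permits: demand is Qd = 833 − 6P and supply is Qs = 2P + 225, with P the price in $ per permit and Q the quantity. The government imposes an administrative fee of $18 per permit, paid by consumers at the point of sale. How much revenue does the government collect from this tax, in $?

Without the tax, 833 − 6P = 2P + 225 gives 8P = 608, so P* = $76 and Q* = 377.
With the tax collected from consumers, demand (in seller-price terms) shifts: Qd = 833 − 6(P + 18).
Solving gives Q = 350 with consumers paying $80.5 and sellers receiving $62.5 (the $18 wedge).
Revenue = t · Q = 18 · 350 = $6300.

Tax revenue = $6300.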